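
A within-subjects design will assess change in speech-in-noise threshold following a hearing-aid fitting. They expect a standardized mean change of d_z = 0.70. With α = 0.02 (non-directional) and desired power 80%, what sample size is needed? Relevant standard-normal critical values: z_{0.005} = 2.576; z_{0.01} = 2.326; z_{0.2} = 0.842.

n = 21 pairs

For a paired (one-sample on differences) test: n = ((z_{α/2} + z_β) / d)².
z_{α/2} + z_β = 2.326 + 0.842 = 3.168.
n = (3.168 / 0.70)² = 4.526² = 20.48.
Round up.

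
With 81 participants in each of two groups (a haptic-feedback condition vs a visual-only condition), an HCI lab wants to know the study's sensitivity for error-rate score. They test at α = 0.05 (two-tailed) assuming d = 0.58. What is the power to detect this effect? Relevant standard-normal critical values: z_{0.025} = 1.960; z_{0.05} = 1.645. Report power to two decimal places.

For two equal groups, power = Φ(d·√(n/2) − z_{α/2}).
d·√(n/2) = 0.58 × √(81/2) = 0.58 × 6.364 = 3.691.
z_β = 3.691 − 1.960 = 1.731.
Power = Φ(1.731) = 0.958.

power ≈ 0.96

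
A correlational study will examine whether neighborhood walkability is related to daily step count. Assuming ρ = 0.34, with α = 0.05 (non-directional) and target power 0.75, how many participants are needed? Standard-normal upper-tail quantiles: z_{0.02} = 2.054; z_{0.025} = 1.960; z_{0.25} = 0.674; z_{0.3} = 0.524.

Fisher's z: C = ½·ln((1+r)/(1−r)) = ½·ln(2.0303) = 0.3541.
n = ((z_{α/2} + z_β)/C)² + 3.
(1.960 + 0.674) / 0.3541 = 2.634 / 0.3541 = 7.439.
n = 7.439² + 3 = 55.33 + 3 = 58.3.
Round up.

n = 59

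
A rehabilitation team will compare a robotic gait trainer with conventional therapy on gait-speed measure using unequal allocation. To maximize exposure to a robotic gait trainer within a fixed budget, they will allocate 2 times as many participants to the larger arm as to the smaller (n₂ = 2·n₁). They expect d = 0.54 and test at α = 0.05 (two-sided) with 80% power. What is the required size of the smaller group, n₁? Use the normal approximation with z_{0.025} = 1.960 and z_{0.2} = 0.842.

n₁ = 41

With allocation ratio k = n₂/n₁ = 2, Var(x̄₁−x̄₂) = σ²(1/n₁ + 1/(k·n₁)) = σ²·(k+1)/(k·n₁).
So n₁ = (1 + 1/k)·((z_{α/2} + z_β)/d)² = 1.500 × (2.802/0.54)².
n₁ = 1.500 × 26.92 = 40.4.
Round up: n₁ = 41, giving n₂ = 2 × 41 = 82.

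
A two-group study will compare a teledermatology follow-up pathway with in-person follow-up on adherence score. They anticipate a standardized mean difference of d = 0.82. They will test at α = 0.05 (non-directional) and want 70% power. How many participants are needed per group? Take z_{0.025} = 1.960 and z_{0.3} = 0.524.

n = 19 per group

For two independent groups with equal n: n = 2·((z_{α/2} + z_β) / d)².
z_{α/2} + z_β = 1.960 + 0.524 = 2.484.
n = 2 × (2.484 / 0.82)² = 2 × 3.029² = 2 × 9.18 = 18.4.
Round up to the next whole participant.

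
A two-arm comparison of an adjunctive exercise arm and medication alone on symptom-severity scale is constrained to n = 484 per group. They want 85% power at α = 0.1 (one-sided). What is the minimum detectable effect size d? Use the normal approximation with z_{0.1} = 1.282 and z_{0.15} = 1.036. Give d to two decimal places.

d_min ≈ 0.15

For two independent groups of n = 484 each: d_min = (z_{α} + z_β)·√(2/n).
z-sum = 1.282 + 1.036 = 2.318.
d_min = 2.318 × √(2/484) = 2.318 × 0.0643 = 0.149.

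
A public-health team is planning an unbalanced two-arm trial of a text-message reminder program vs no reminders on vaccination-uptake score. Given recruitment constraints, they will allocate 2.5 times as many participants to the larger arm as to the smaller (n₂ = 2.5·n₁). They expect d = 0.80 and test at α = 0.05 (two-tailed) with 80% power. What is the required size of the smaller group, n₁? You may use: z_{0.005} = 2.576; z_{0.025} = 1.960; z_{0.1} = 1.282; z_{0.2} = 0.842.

With allocation ratio k = n₂/n₁ = 2.5, Var(x̄₁−x̄₂) = σ²(1/n₁ + 1/(k·n₁)) = σ²·(k+1)/(k·n₁).
So n₁ = (1 + 1/k)·((z_{α/2} + z_β)/d)² = 1.400 × (2.802/0.80)².
n₁ = 1.400 × 12.27 = 17.2.
Round up: n₁ = 18, giving n₂ = 2.5 × 18 = 45.

n₁ = 18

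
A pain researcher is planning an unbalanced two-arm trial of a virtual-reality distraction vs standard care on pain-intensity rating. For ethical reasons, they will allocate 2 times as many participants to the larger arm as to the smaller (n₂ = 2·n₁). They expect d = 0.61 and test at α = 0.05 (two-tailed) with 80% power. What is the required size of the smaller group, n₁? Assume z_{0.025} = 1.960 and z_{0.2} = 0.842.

With allocation ratio k = n₂/n₁ = 2, Var(x̄₁−x̄₂) = σ²(1/n₁ + 1/(k·n₁)) = σ²·(k+1)/(k·n₁).
So n₁ = (1 + 1/k)·((z_{α/2} + z_β)/d)² = 1.500 × (2.802/0.61)².
n₁ = 1.500 × 21.10 = 31.6.
Round up: n₁ = 32, giving n₂ = 2 × 32 = 64.

n₁ = 32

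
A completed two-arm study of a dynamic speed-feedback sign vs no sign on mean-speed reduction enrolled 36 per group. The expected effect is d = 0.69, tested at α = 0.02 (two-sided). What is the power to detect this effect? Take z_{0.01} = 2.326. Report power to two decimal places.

power ≈ 0.73

For two equal groups, power = Φ(d·√(n/2) − z_{α/2}).
d·√(n/2) = 0.69 × √(36/2) = 0.69 × 4.243 = 2.927.
z_β = 2.927 − 2.326 = 0.601.
Power = Φ(0.601) = 0.726.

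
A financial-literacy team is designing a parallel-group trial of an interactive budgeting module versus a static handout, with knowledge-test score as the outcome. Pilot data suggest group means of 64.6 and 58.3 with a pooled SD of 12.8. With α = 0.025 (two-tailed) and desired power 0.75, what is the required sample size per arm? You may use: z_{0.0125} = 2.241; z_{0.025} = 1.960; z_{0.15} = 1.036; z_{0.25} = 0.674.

Cohen's d = |M₁ − M₂| / SD_pooled = |64.6 − 58.3| / 12.8 = 6.3 / 12.8 = 0.492.
For two independent groups with equal n: n = 2·((z_{α/2} + z_β) / d)².
z_{α/2} + z_β = 2.241 + 0.674 = 2.915.
n = 2 × (2.915 / 0.492)² = 2 × 5.925² = 2 × 35.10 = 70.2.
Round up to the next whole participant.

n = 71 per group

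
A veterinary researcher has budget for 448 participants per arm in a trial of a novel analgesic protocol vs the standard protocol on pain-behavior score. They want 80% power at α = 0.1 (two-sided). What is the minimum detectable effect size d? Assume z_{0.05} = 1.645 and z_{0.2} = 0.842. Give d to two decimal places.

d_min ≈ 0.17

For two independent groups of n = 448 each: d_min = (z_{α/2} + z_β)·√(2/n).
z-sum = 1.645 + 0.842 = 2.487.
d_min = 2.487 × √(2/448) = 2.487 × 0.0668 = 0.166.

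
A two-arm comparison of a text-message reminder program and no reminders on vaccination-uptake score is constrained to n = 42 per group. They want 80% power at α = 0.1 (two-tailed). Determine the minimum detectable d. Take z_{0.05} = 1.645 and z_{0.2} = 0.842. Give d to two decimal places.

d_min ≈ 0.54

For two independent groups of n = 42 each: d_min = (z_{α/2} + z_β)·√(2/n).
z-sum = 1.645 + 0.842 = 2.487.
d_min = 2.487 × √(2/42) = 2.487 × 0.2182 = 0.543.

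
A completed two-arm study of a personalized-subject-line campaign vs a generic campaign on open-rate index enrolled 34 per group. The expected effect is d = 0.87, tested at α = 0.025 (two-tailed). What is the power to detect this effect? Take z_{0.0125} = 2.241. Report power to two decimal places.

power ≈ 0.91

For two equal groups, power = Φ(d·√(n/2) − z_{α/2}).
d·√(n/2) = 0.87 × √(34/2) = 0.87 × 4.123 = 3.587.
z_β = 3.587 − 2.241 = 1.346.
Power = Φ(1.346) = 0.911.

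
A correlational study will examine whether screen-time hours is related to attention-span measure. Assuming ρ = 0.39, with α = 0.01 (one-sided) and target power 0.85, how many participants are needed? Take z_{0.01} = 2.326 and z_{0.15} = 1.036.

Fisher's z: C = ½·ln((1+r)/(1−r)) = ½·ln(2.2787) = 0.4118.
n = ((z_{α} + z_β)/C)² + 3.
(2.326 + 1.036) / 0.4118 = 3.362 / 0.4118 = 8.164.
n = 8.164² + 3 = 66.65 + 3 = 69.7.
Round up.

n = 70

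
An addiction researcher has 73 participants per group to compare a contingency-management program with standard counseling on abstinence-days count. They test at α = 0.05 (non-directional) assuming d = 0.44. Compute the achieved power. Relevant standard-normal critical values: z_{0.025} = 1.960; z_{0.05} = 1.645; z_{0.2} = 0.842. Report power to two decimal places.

For two equal groups, power = Φ(d·√(n/2) − z_{α/2}).
d·√(n/2) = 0.44 × √(73/2) = 0.44 × 6.042 = 2.658.
z_β = 2.658 − 1.960 = 0.698.
Power = Φ(0.698) = 0.757.

power ≈ 0.76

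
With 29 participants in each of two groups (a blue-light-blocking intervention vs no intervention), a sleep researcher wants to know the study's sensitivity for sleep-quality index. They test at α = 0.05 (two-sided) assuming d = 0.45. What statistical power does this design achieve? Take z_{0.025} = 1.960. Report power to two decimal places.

For two equal groups, power = Φ(d·√(n/2) − z_{α/2}).
d·√(n/2) = 0.45 × √(29/2) = 0.45 × 3.808 = 1.714.
z_β = 1.714 − 1.960 = -0.246.
Power = Φ(-0.246) = 0.403.

power ≈ 0.40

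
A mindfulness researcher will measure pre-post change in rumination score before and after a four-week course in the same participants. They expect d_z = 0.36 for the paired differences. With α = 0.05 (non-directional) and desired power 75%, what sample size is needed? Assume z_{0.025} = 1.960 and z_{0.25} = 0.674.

For a paired (one-sample on differences) test: n = ((z_{α/2} + z_β) / d)².
z_{α/2} + z_β = 1.960 + 0.674 = 2.634.
n = (2.634 / 0.36)² = 7.317² = 53.53.
Round up.

n = 54 pairs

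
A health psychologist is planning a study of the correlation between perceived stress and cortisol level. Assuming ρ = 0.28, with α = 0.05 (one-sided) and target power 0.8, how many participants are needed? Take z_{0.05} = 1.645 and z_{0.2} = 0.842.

n = 78

Fisher's z: C = ½·ln((1+r)/(1−r)) = ½·ln(1.7778) = 0.2877.
n = ((z_{α} + z_β)/C)² + 3.
(1.645 + 0.842) / 0.2877 = 2.487 / 0.2877 = 8.644.
n = 8.644² + 3 = 74.73 + 3 = 77.7.
Round up.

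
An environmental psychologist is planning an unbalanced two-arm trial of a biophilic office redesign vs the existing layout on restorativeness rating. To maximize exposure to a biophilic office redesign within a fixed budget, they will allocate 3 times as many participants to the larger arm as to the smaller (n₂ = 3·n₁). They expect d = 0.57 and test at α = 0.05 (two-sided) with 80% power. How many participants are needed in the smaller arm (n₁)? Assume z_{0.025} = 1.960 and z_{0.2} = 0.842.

n₁ = 33

With allocation ratio k = n₂/n₁ = 3, Var(x̄₁−x̄₂) = σ²(1/n₁ + 1/(k·n₁)) = σ²·(k+1)/(k·n₁).
So n₁ = (1 + 1/k)·((z_{α/2} + z_β)/d)² = 1.333 × (2.802/0.57)².
n₁ = 1.333 × 24.16 = 32.2.
Round up: n₁ = 33, giving n₂ = 3 × 33 = 99.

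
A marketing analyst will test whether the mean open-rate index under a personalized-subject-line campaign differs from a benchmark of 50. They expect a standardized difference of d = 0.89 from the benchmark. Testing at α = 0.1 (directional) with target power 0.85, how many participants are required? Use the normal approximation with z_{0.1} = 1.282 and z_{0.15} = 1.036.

n = 7

For a one-sample test: n = ((z_{α} + z_β) / d)².
z_{α} + z_β = 1.282 + 1.036 = 2.318.
n = (2.318 / 0.89)² = 2.604² = 6.78.
Round up.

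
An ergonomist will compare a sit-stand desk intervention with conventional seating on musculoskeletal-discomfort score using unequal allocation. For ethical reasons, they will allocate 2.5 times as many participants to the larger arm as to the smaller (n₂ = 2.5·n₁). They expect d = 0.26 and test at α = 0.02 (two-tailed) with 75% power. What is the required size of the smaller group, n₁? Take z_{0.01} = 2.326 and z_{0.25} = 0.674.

n₁ = 187

With allocation ratio k = n₂/n₁ = 2.5, Var(x̄₁−x̄₂) = σ²(1/n₁ + 1/(k·n₁)) = σ²·(k+1)/(k·n₁).
So n₁ = (1 + 1/k)·((z_{α/2} + z_β)/d)² = 1.400 × (3.000/0.26)².
n₁ = 1.400 × 133.14 = 186.4.
Round up: n₁ = 187, giving n₂ = ⌈2.5 × 187⌉ = ⌈467.5⌉ = 468.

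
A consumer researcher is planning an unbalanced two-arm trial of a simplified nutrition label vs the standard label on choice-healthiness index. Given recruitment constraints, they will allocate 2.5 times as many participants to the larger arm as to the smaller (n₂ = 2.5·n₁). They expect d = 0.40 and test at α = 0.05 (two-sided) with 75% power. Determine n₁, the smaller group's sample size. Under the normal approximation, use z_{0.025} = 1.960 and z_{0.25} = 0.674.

n₁ = 61

With allocation ratio k = n₂/n₁ = 2.5, Var(x̄₁−x̄₂) = σ²(1/n₁ + 1/(k·n₁)) = σ²·(k+1)/(k·n₁).
So n₁ = (1 + 1/k)·((z_{α/2} + z_β)/d)² = 1.400 × (2.634/0.40)².
n₁ = 1.400 × 43.36 = 60.7.
Round up: n₁ = 61, giving n₂ = ⌈2.5 × 61⌉ = ⌈152.5⌉ = 153.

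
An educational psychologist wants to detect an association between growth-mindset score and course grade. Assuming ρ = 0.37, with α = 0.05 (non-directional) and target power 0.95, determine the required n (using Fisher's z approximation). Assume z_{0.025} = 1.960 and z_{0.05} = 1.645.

Fisher's z: C = ½·ln((1+r)/(1−r)) = ½·ln(2.1746) = 0.3884.
n = ((z_{α/2} + z_β)/C)² + 3.
(1.960 + 1.645) / 0.3884 = 3.605 / 0.3884 = 9.282.
n = 9.282² + 3 = 86.15 + 3 = 89.1.
Round up.

n = 90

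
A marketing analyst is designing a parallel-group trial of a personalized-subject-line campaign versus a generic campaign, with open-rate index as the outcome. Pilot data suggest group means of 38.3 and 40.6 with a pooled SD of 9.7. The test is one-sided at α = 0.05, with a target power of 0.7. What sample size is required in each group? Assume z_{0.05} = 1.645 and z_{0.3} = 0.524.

n = 168 per group

Cohen's d = |M₁ − M₂| / SD_pooled = |38.3 − 40.6| / 9.7 = 2.3 / 9.7 = 0.237.
For two independent groups with equal n: n = 2·((z_{α} + z_β) / d)².
z_{α} + z_β = 1.645 + 0.524 = 2.169.
n = 2 × (2.169 / 0.237)² = 2 × 9.152² = 2 × 83.76 = 167.5.
Round up to the next whole participant.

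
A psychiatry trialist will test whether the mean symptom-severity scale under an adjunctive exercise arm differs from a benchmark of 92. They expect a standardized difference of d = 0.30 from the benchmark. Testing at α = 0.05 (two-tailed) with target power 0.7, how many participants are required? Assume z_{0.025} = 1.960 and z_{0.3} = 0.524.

n = 69

For a one-sample test: n = ((z_{α/2} + z_β) / d)².
z_{α/2} + z_β = 1.960 + 0.524 = 2.484.
n = (2.484 / 0.30)² = 8.280² = 68.56.
Round up.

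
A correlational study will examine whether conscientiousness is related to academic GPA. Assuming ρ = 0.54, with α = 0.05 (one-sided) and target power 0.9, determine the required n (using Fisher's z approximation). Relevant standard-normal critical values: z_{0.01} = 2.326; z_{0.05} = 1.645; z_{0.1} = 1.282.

n = 27

Fisher's z: C = ½·ln((1+r)/(1−r)) = ½·ln(3.3478) = 0.6042.
n = ((z_{α} + z_β)/C)² + 3.
(1.645 + 1.282) / 0.6042 = 2.927 / 0.6042 = 4.844.
n = 4.844² + 3 = 23.47 + 3 = 26.5.
Round up.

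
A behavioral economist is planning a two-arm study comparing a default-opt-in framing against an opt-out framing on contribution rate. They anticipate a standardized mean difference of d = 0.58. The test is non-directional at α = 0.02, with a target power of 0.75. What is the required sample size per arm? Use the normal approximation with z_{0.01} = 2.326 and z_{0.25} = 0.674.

For two independent groups with equal n: n = 2·((z_{α/2} + z_β) / d)².
z_{α/2} + z_β = 2.326 + 0.674 = 3.000.
n = 2 × (3.000 / 0.58)² = 2 × 5.172² = 2 × 26.75 = 53.5.
Round up to the next whole participant.

n = 54 per group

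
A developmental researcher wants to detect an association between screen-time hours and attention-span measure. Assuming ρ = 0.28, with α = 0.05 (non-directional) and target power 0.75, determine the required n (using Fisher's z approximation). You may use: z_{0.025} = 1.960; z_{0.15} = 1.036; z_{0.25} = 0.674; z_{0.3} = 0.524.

Fisher's z: C = ½·ln((1+r)/(1−r)) = ½·ln(1.7778) = 0.2877.
n = ((z_{α/2} + z_β)/C)² + 3.
(1.960 + 0.674) / 0.2877 = 2.634 / 0.2877 = 9.155.
n = 9.155² + 3 = 83.82 + 3 = 86.8.
Round up.

n = 87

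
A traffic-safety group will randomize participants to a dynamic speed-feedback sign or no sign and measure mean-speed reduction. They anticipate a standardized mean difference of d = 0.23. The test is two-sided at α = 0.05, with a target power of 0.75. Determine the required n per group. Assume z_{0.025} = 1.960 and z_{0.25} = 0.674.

n = 263 per group

For two independent groups with equal n: n = 2·((z_{α/2} + z_β) / d)².
z_{α/2} + z_β = 1.960 + 0.674 = 2.634.
n = 2 × (2.634 / 0.23)² = 2 × 11.452² = 2 × 131.15 = 262.3.
Round up to the next whole participant.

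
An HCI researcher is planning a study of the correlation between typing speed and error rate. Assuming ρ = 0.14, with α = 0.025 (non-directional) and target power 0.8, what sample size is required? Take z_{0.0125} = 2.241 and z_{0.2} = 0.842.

n = 482

Fisher's z: C = ½·ln((1+r)/(1−r)) = ½·ln(1.3256) = 0.1409.
n = ((z_{α/2} + z_β)/C)² + 3.
(2.241 + 0.842) / 0.1409 = 3.083 / 0.1409 = 21.881.
n = 21.881² + 3 = 478.77 + 3 = 481.8.
Round up.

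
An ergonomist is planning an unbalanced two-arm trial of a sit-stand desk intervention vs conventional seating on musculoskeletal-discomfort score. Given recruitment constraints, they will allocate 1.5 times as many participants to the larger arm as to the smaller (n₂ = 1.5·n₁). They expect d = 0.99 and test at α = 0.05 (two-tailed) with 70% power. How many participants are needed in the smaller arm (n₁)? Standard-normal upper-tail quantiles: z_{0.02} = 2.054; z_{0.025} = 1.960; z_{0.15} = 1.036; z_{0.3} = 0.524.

n₁ = 11

With allocation ratio k = n₂/n₁ = 1.5, Var(x̄₁−x̄₂) = σ²(1/n₁ + 1/(k·n₁)) = σ²·(k+1)/(k·n₁).
So n₁ = (1 + 1/k)·((z_{α/2} + z_β)/d)² = 1.667 × (2.484/0.99)².
n₁ = 1.667 × 6.30 = 10.5.
Round up: n₁ = 11, giving n₂ = ⌈1.5 × 11⌉ = ⌈16.5⌉ = 17.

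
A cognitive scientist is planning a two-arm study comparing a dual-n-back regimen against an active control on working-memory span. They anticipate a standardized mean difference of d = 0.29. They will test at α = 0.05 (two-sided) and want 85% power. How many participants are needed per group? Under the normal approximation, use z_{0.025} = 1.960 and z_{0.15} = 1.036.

For two independent groups with equal n: n = 2·((z_{α/2} + z_β) / d)².
z_{α/2} + z_β = 1.960 + 1.036 = 2.996.
n = 2 × (2.996 / 0.29)² = 2 × 10.331² = 2 × 106.73 = 213.5.
Round up to the next whole participant.

n = 214 per group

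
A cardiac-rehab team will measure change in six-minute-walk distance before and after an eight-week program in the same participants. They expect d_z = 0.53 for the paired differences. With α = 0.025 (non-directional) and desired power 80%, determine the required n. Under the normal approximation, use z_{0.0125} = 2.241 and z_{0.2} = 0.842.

For a paired (one-sample on differences) test: n = ((z_{α/2} + z_β) / d)².
z_{α/2} + z_β = 2.241 + 0.842 = 3.083.
n = (3.083 / 0.53)² = 5.817² = 33.84.
Round up.

n = 34 pairs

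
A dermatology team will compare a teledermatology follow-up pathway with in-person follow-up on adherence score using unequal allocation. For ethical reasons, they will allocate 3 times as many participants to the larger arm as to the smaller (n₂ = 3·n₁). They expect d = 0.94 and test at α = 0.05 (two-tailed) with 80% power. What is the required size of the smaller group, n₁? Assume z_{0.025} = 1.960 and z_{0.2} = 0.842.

With allocation ratio k = n₂/n₁ = 3, Var(x̄₁−x̄₂) = σ²(1/n₁ + 1/(k·n₁)) = σ²·(k+1)/(k·n₁).
So n₁ = (1 + 1/k)·((z_{α/2} + z_β)/d)² = 1.333 × (2.802/0.94)².
n₁ = 1.333 × 8.89 = 11.8.
Round up: n₁ = 12, giving n₂ = 3 × 12 = 36.

n₁ = 12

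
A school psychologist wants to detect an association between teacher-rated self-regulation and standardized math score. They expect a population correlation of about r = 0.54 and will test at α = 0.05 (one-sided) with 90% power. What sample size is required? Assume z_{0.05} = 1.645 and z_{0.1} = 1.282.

n = 27

Fisher's z: C = ½·ln((1+r)/(1−r)) = ½·ln(3.3478) = 0.6042.
n = ((z_{α} + z_β)/C)² + 3.
(1.645 + 1.282) / 0.6042 = 2.927 / 0.6042 = 4.844.
n = 4.844² + 3 = 23.47 + 3 = 26.5.
Round up.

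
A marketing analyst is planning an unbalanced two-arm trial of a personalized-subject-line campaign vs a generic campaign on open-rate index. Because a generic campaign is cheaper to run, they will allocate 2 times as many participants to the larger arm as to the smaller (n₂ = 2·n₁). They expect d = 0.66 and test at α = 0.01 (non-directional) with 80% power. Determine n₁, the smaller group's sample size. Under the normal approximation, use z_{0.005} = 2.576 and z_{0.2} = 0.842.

n₁ = 41

With allocation ratio k = n₂/n₁ = 2, Var(x̄₁−x̄₂) = σ²(1/n₁ + 1/(k·n₁)) = σ²·(k+1)/(k·n₁).
So n₁ = (1 + 1/k)·((z_{α/2} + z_β)/d)² = 1.500 × (3.418/0.66)².
n₁ = 1.500 × 26.82 = 40.2.
Round up: n₁ = 41, giving n₂ = 2 × 41 = 82.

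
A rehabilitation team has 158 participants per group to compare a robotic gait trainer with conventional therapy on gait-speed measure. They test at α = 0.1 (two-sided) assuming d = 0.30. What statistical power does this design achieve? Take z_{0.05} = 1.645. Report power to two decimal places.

For two equal groups, power = Φ(d·√(n/2) − z_{α/2}).
d·√(n/2) = 0.30 × √(158/2) = 0.30 × 8.888 = 2.666.
z_β = 2.666 − 1.645 = 1.021.
Power = Φ(1.021) = 0.846.

power ≈ 0.85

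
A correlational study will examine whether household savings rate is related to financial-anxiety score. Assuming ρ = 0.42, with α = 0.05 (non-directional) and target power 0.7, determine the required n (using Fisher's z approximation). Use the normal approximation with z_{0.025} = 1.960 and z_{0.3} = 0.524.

Fisher's z: C = ½·ln((1+r)/(1−r)) = ½·ln(2.4483) = 0.4477.
n = ((z_{α/2} + z_β)/C)² + 3.
(1.960 + 0.524) / 0.4477 = 2.484 / 0.4477 = 5.548.
n = 5.548² + 3 = 30.78 + 3 = 33.8.
Round up.

n = 34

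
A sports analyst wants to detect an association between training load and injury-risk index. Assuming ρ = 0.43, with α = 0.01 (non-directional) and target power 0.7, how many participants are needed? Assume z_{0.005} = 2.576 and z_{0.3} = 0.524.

n = 49

Fisher's z: C = ½·ln((1+r)/(1−r)) = ½·ln(2.5088) = 0.4599.
n = ((z_{α/2} + z_β)/C)² + 3.
(2.576 + 0.524) / 0.4599 = 3.100 / 0.4599 = 6.741.
n = 6.741² + 3 = 45.44 + 3 = 48.4.
Round up.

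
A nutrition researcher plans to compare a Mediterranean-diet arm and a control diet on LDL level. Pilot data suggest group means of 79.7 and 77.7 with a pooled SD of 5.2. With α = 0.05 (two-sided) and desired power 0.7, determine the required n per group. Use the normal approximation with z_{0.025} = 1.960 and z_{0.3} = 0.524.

n = 84 per group

Cohen's d = |M₁ − M₂| / SD_pooled = |79.7 − 77.7| / 5.2 = 2.0 / 5.2 = 0.385.
For two independent groups with equal n: n = 2·((z_{α/2} + z_β) / d)².
z_{α/2} + z_β = 1.960 + 0.524 = 2.484.
n = 2 × (2.484 / 0.385)² = 2 × 6.452² = 2 × 41.63 = 83.3.
Round up to the next whole participant.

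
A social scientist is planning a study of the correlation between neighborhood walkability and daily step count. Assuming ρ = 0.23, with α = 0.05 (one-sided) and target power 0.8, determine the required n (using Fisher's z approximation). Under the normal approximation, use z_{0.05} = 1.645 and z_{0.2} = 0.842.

n = 116

Fisher's z: C = ½·ln((1+r)/(1−r)) = ½·ln(1.5974) = 0.2342.
n = ((z_{α} + z_β)/C)² + 3.
(1.645 + 0.842) / 0.2342 = 2.487 / 0.2342 = 10.619.
n = 10.619² + 3 = 112.77 + 3 = 115.8.
Round up.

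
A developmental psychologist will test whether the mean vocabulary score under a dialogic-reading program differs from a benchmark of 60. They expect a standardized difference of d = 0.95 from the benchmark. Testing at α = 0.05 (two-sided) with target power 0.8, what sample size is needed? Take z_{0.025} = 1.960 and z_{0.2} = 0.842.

n = 9

For a one-sample test: n = ((z_{α/2} + z_β) / d)².
z_{α/2} + z_β = 1.960 + 0.842 = 2.802.
n = (2.802 / 0.95)² = 2.949² = 8.70.
Round up.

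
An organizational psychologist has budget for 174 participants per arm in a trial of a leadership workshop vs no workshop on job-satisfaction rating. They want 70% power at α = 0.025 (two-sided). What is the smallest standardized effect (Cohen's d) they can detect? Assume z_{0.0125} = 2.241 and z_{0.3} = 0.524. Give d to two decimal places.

d_min ≈ 0.30

For two independent groups of n = 174 each: d_min = (z_{α/2} + z_β)·√(2/n).
z-sum = 2.241 + 0.524 = 2.765.
d_min = 2.765 × √(2/174) = 2.765 × 0.1072 = 0.296.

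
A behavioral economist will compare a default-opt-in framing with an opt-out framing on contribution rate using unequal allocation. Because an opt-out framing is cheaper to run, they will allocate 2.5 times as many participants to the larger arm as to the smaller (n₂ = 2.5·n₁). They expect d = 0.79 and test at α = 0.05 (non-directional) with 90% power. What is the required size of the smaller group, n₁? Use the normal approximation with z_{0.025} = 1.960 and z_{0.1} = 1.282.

n₁ = 24

With allocation ratio k = n₂/n₁ = 2.5, Var(x̄₁−x̄₂) = σ²(1/n₁ + 1/(k·n₁)) = σ²·(k+1)/(k·n₁).
So n₁ = (1 + 1/k)·((z_{α/2} + z_β)/d)² = 1.400 × (3.242/0.79)².
n₁ = 1.400 × 16.84 = 23.6.
Round up: n₁ = 24, giving n₂ = 2.5 × 24 = 60.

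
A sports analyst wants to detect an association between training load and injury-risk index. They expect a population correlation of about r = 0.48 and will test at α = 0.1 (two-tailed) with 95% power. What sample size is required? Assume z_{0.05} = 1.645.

n = 43

Fisher's z: C = ½·ln((1+r)/(1−r)) = ½·ln(2.8462) = 0.5230.
n = ((z_{α/2} + z_β)/C)² + 3.
(1.645 + 1.645) / 0.5230 = 3.290 / 0.5230 = 6.291.
n = 6.291² + 3 = 39.57 + 3 = 42.6.
Round up.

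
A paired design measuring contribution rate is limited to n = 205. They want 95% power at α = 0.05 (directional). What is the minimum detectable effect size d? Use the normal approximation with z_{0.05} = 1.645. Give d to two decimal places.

For a single sample (or paired design) of n = 205: d_min = (z_{α} + z_β)/√n.
z-sum = 1.645 + 1.645 = 3.290.
d_min = 3.290 / √205 = 3.290 / 14.318 = 0.230.

d_min ≈ 0.23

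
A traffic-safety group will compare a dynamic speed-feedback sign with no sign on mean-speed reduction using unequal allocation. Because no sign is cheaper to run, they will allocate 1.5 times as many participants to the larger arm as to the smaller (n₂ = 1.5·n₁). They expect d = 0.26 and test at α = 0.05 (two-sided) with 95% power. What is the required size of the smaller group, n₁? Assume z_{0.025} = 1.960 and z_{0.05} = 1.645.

With allocation ratio k = n₂/n₁ = 1.5, Var(x̄₁−x̄₂) = σ²(1/n₁ + 1/(k·n₁)) = σ²·(k+1)/(k·n₁).
So n₁ = (1 + 1/k)·((z_{α/2} + z_β)/d)² = 1.667 × (3.605/0.26)².
n₁ = 1.667 × 192.25 = 320.4.
Round up: n₁ = 321, giving n₂ = ⌈1.5 × 321⌉ = ⌈481.5⌉ = 482.

n₁ = 321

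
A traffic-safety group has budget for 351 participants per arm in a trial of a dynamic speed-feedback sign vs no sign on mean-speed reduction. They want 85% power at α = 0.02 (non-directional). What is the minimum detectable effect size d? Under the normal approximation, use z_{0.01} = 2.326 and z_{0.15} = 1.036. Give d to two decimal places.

d_min ≈ 0.25

For two independent groups of n = 351 each: d_min = (z_{α/2} + z_β)·√(2/n).
z-sum = 2.326 + 1.036 = 3.362.
d_min = 3.362 × √(2/351) = 3.362 × 0.0755 = 0.254.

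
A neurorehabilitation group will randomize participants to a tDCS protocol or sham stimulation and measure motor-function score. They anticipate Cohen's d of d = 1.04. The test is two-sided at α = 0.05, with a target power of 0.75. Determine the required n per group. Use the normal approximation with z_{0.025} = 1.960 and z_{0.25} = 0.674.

For two independent groups with equal n: n = 2·((z_{α/2} + z_β) / d)².
z_{α/2} + z_β = 1.960 + 0.674 = 2.634.
n = 2 × (2.634 / 1.04)² = 2 × 2.533² = 2 × 6.41 = 12.8.
Round up to the next whole participant.

n = 13 per group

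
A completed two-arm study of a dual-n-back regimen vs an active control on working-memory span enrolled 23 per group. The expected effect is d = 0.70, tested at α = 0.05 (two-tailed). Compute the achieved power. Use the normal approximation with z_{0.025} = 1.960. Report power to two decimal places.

For two equal groups, power = Φ(d·√(n/2) − z_{α/2}).
d·√(n/2) = 0.70 × √(23/2) = 0.70 × 3.391 = 2.374.
z_β = 2.374 − 1.960 = 0.414.
Power = Φ(0.414) = 0.660.

power ≈ 0.66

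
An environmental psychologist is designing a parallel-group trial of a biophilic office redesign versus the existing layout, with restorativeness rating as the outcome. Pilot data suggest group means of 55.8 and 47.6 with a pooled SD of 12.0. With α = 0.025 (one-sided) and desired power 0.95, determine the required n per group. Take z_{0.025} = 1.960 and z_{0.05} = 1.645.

n = 56 per group

Cohen's d = |M₁ − M₂| / SD_pooled = |55.8 − 47.6| / 12.0 = 8.2 / 12.0 = 0.683.
For two independent groups with equal n: n = 2·((z_{α} + z_β) / d)².
z_{α} + z_β = 1.960 + 1.645 = 3.605.
n = 2 × (3.605 / 0.683)² = 2 × 5.278² = 2 × 27.86 = 55.7.
Round up to the next whole participant.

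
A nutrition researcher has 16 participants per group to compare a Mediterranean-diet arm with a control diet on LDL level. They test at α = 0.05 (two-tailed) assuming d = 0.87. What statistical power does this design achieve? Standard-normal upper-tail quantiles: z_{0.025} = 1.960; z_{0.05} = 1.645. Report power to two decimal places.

power ≈ 0.69

For two equal groups, power = Φ(d·√(n/2) − z_{α/2}).
d·√(n/2) = 0.87 × √(16/2) = 0.87 × 2.828 = 2.461.
z_β = 2.461 − 1.960 = 0.501.
Power = Φ(0.501) = 0.692.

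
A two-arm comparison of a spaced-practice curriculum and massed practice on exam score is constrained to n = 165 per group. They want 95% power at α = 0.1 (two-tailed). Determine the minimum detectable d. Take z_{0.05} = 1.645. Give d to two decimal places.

For two independent groups of n = 165 each: d_min = (z_{α/2} + z_β)·√(2/n).
z-sum = 1.645 + 1.645 = 3.290.
d_min = 3.290 × √(2/165) = 3.290 × 0.1101 = 0.362.

d_min ≈ 0.36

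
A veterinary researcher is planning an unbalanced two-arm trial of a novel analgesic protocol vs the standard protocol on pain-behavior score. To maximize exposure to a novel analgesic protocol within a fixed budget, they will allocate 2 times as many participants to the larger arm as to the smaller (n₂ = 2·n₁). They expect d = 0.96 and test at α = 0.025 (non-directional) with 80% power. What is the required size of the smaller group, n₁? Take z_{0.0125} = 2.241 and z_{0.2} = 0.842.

n₁ = 16

With allocation ratio k = n₂/n₁ = 2, Var(x̄₁−x̄₂) = σ²(1/n₁ + 1/(k·n₁)) = σ²·(k+1)/(k·n₁).
So n₁ = (1 + 1/k)·((z_{α/2} + z_β)/d)² = 1.500 × (3.083/0.96)².
n₁ = 1.500 × 10.31 = 15.5.
Round up: n₁ = 16, giving n₂ = 2 × 16 = 32.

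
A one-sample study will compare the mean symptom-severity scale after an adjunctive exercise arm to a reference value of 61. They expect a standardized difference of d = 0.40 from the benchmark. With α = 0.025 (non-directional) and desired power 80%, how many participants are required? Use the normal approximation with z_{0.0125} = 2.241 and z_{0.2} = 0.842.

For a one-sample test: n = ((z_{α/2} + z_β) / d)².
z_{α/2} + z_β = 2.241 + 0.842 = 3.083.
n = (3.083 / 0.40)² = 7.708² = 59.41.
Round up.

n = 60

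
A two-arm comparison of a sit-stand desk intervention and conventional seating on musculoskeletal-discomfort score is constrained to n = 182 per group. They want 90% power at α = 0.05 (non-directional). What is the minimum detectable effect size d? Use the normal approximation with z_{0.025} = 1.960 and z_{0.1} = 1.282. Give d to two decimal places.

d_min ≈ 0.34

For two independent groups of n = 182 each: d_min = (z_{α/2} + z_β)·√(2/n).
z-sum = 1.960 + 1.282 = 3.242.
d_min = 3.242 × √(2/182) = 3.242 × 0.1048 = 0.340.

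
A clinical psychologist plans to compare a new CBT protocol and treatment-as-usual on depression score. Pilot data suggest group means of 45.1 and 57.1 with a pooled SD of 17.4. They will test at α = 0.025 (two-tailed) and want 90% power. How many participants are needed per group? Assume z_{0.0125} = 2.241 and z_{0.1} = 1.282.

n = 53 per group

Cohen's d = |M₁ − M₂| / SD_pooled = |45.1 − 57.1| / 17.4 = 12.0 / 17.4 = 0.690.
For two independent groups with equal n: n = 2·((z_{α/2} + z_β) / d)².
z_{α/2} + z_β = 2.241 + 1.282 = 3.523.
n = 2 × (3.523 / 0.690)² = 2 × 5.106² = 2 × 26.07 = 52.1.
Round up to the next whole participant.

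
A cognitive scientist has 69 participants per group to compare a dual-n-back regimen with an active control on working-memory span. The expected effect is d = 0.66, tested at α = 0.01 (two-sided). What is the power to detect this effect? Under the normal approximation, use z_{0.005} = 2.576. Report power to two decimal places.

For two equal groups, power = Φ(d·√(n/2) − z_{α/2}).
d·√(n/2) = 0.66 × √(69/2) = 0.66 × 5.874 = 3.877.
z_β = 3.877 − 2.576 = 1.301.
Power = Φ(1.301) = 0.903.

power ≈ 0.90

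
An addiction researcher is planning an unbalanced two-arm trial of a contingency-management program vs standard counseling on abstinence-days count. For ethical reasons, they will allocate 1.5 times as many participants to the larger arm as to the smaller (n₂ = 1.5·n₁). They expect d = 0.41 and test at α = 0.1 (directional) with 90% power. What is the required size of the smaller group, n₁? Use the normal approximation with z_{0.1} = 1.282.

n₁ = 66

With allocation ratio k = n₂/n₁ = 1.5, Var(x̄₁−x̄₂) = σ²(1/n₁ + 1/(k·n₁)) = σ²·(k+1)/(k·n₁).
So n₁ = (1 + 1/k)·((z_{α} + z_β)/d)² = 1.667 × (2.564/0.41)².
n₁ = 1.667 × 39.11 = 65.2.
Round up: n₁ = 66, giving n₂ = 1.5 × 66 = 99.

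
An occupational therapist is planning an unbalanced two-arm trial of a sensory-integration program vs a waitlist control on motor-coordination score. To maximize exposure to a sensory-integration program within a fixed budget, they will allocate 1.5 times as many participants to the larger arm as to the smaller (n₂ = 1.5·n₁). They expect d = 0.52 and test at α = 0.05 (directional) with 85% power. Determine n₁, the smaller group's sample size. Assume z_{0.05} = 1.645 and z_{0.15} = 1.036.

With allocation ratio k = n₂/n₁ = 1.5, Var(x̄₁−x̄₂) = σ²(1/n₁ + 1/(k·n₁)) = σ²·(k+1)/(k·n₁).
So n₁ = (1 + 1/k)·((z_{α} + z_β)/d)² = 1.667 × (2.681/0.52)².
n₁ = 1.667 × 26.58 = 44.3.
Round up: n₁ = 45, giving n₂ = ⌈1.5 × 45⌉ = ⌈67.5⌉ = 68.

n₁ = 45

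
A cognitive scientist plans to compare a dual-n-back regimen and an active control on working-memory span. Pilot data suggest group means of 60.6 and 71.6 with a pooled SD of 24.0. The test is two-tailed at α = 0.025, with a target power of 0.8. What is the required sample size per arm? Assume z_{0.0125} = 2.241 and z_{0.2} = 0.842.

n = 91 per group

Cohen's d = |M₁ − M₂| / SD_pooled = |60.6 − 71.6| / 24.0 = 11.0 / 24.0 = 0.458.
For two independent groups with equal n: n = 2·((z_{α/2} + z_β) / d)².
z_{α/2} + z_β = 2.241 + 0.842 = 3.083.
n = 2 × (3.083 / 0.458)² = 2 × 6.731² = 2 × 45.31 = 90.6.
Round up to the next whole participant.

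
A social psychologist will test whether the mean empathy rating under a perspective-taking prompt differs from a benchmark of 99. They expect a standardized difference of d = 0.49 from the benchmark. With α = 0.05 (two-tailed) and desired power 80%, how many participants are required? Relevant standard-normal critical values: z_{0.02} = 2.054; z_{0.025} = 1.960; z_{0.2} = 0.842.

n = 33

For a one-sample test: n = ((z_{α/2} + z_β) / d)².
z_{α/2} + z_β = 1.960 + 0.842 = 2.802.
n = (2.802 / 0.49)² = 5.718² = 32.70.
Round up.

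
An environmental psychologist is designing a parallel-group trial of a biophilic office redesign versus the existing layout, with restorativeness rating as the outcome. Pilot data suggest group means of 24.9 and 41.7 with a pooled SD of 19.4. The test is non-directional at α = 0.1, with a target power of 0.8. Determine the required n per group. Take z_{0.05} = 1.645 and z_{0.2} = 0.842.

Cohen's d = |M₁ − M₂| / SD_pooled = |24.9 − 41.7| / 19.4 = 16.8 / 19.4 = 0.866.
For two independent groups with equal n: n = 2·((z_{α/2} + z_β) / d)².
z_{α/2} + z_β = 1.645 + 0.842 = 2.487.
n = 2 × (2.487 / 0.866)² = 2 × 2.872² = 2 × 8.25 = 16.5.
Round up to the next whole participant.

n = 17 per group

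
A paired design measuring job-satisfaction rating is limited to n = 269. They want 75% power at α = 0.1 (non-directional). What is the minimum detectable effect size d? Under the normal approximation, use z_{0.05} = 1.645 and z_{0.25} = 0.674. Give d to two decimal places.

d_min ≈ 0.14

For a single sample (or paired design) of n = 269: d_min = (z_{α/2} + z_β)/√n.
z-sum = 1.645 + 0.674 = 2.319.
d_min = 2.319 / √269 = 2.319 / 16.401 = 0.141.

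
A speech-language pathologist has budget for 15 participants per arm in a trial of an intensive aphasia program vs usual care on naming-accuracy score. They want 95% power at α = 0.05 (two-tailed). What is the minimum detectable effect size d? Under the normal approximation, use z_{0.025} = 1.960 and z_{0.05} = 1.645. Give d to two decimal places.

d_min ≈ 1.32

For two independent groups of n = 15 each: d_min = (z_{α/2} + z_β)·√(2/n).
z-sum = 1.960 + 1.645 = 3.605.
d_min = 3.605 × √(2/15) = 3.605 × 0.3651 = 1.316.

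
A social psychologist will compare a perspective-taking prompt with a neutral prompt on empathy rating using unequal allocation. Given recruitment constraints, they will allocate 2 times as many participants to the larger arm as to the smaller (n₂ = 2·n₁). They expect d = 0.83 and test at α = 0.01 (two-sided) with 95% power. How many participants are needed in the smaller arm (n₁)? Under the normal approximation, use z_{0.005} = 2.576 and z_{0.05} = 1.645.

With allocation ratio k = n₂/n₁ = 2, Var(x̄₁−x̄₂) = σ²(1/n₁ + 1/(k·n₁)) = σ²·(k+1)/(k·n₁).
So n₁ = (1 + 1/k)·((z_{α/2} + z_β)/d)² = 1.500 × (4.221/0.83)².
n₁ = 1.500 × 25.86 = 38.8.
Round up: n₁ = 39, giving n₂ = 2 × 39 = 78.

n₁ = 39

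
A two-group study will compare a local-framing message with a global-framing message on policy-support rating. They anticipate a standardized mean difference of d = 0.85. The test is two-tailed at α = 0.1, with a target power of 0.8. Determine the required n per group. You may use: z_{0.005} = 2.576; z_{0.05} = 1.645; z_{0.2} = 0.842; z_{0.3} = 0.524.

n = 18 per group

For two independent groups with equal n: n = 2·((z_{α/2} + z_β) / d)².
z_{α/2} + z_β = 1.645 + 0.842 = 2.487.
n = 2 × (2.487 / 0.85)² = 2 × 2.926² = 2 × 8.56 = 17.1.
Round up to the next whole participant.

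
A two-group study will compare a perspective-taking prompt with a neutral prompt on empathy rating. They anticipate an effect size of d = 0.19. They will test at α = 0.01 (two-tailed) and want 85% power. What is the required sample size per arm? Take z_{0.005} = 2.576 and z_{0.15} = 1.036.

n = 723 per group

For two independent groups with equal n: n = 2·((z_{α/2} + z_β) / d)².
z_{α/2} + z_β = 2.576 + 1.036 = 3.612.
n = 2 × (3.612 / 0.19)² = 2 × 19.011² = 2 × 361.40 = 722.8.
Round up to the next whole participant.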